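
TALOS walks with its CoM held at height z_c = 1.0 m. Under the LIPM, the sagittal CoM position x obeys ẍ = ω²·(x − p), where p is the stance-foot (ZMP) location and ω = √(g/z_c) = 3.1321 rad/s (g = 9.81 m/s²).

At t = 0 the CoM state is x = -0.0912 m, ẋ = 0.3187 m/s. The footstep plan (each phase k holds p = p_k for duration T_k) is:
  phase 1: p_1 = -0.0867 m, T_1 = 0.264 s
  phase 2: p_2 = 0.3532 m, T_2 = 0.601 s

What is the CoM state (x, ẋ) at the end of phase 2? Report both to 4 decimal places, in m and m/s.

x = -0.3984, ẋ = -2.1223

phase 1: p=-0.0867, T=0.264, ωT=0.826874, cosh=1.361788, sinh=0.924374; start (x,ẋ)=(-0.091200, 0.318700) → end (x,ẋ)=(0.001230, 0.420973)
phase 2: p=0.3532, T=0.601, ωT=1.882392, cosh=3.360713, sinh=3.208487; start (x,ẋ)=(0.001230, 0.420973) → end (x,ẋ)=(-0.398431, -2.122287)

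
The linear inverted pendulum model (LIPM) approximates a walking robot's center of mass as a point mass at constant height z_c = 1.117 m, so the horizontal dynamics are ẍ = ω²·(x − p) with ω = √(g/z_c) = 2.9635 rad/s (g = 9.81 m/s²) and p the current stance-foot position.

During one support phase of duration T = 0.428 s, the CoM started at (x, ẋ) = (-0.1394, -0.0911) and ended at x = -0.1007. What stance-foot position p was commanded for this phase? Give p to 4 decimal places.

p = -0.2364

ωT = 2.9635·0.428 = 1.268378; cosh(ωT) = 1.918185, sinh(ωT) = 1.636897
x(T) = p + (x₀−p)·cosh(ωT) + (ẋ₀/ω)·sinh(ωT) ⇒ p·(1 − cosh) = x(T) − x₀·cosh − (ẋ₀/ω)·sinh
numerator   = -0.1007 − (-0.1394)·1.918185 − (-0.0911/2.9635)·1.636897 = 0.217014
denominator = 1 − 1.918185 = -0.918185
p = 0.217014 / -0.918185 = -0.2364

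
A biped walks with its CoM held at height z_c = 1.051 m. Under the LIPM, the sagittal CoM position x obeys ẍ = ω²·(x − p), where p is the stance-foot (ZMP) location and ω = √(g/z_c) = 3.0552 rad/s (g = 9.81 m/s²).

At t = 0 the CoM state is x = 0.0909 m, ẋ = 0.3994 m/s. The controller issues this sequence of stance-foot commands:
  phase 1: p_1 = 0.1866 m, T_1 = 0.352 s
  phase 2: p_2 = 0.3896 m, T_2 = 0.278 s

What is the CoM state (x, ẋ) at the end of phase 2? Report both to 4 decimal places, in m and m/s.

phase 1: p=0.1866, T=0.352, ωT=1.075430, cosh=1.636203, sinh=1.295052; start (x,ẋ)=(0.090900, 0.399400) → end (x,ẋ)=(0.199315, 0.274849)
phase 2: p=0.3896, T=0.278, ωT=0.849346, cosh=1.382906, sinh=0.955211; start (x,ẋ)=(0.199315, 0.274849) → end (x,ẋ)=(0.212385, -0.175231)

x = 0.2124, ẋ = -0.1752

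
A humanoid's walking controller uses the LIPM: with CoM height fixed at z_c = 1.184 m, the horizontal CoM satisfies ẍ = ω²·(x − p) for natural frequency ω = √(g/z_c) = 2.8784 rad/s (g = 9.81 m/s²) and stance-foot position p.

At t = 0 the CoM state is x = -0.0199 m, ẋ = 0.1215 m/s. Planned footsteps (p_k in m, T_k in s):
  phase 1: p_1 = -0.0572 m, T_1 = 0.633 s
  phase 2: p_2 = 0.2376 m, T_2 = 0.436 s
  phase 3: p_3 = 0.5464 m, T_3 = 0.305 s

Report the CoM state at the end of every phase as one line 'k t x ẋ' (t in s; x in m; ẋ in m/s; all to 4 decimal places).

phase 1: p=-0.0572, T=0.633, ωT=1.822027, cosh=3.173040, sinh=3.011343; start (x,ẋ)=(-0.019900, 0.121500) → end (x,ẋ)=(0.188266, 0.708835)
phase 2: p=0.2376, T=0.436, ωT=1.254982, cosh=1.896429, sinh=1.611348; start (x,ẋ)=(0.188266, 0.708835) → end (x,ẋ)=(0.540852, 1.115439)
phase 3: p=0.5464, T=0.305, ωT=0.877912, cosh=1.410760, sinh=0.995111; start (x,ẋ)=(0.540852, 1.115439) → end (x,ẋ)=(0.924199, 1.557727)

1 0.6330 0.1883 0.7088
2 1.0690 0.5409 1.1154
3 1.3740 0.9242 1.5577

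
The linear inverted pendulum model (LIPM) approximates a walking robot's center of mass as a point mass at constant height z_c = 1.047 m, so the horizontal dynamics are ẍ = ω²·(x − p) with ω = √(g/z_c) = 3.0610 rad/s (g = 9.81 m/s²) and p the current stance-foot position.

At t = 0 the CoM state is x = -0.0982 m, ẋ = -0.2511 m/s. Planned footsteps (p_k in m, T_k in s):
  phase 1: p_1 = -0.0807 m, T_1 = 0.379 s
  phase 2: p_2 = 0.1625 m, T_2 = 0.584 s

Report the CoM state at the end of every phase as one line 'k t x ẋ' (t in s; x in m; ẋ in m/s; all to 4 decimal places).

1 0.3790 -0.2294 -0.5170
2 0.9630 -1.5314 -5.0709

phase 1: p=-0.0807, T=0.379, ωT=1.160119, cosh=1.751881, sinh=1.438432; start (x,ẋ)=(-0.098200, -0.251100) → end (x,ẋ)=(-0.229355, -0.516950)
phase 2: p=0.1625, T=0.584, ωT=1.787624, cosh=3.071298, sinh=2.903941; start (x,ẋ)=(-0.229355, -0.516950) → end (x,ẋ)=(-1.531430, -5.070897)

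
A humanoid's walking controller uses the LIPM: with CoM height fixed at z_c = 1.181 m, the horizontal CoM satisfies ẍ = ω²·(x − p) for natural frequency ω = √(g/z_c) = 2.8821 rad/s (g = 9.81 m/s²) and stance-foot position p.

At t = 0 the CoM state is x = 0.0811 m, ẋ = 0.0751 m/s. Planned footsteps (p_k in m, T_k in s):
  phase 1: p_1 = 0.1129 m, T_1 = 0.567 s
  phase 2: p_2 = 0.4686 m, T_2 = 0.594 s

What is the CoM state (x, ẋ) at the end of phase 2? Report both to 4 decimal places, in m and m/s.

phase 1: p=0.1129, T=0.567, ωT=1.634151, cosh=2.660111, sinh=2.464993; start (x,ẋ)=(0.081100, 0.075100) → end (x,ẋ)=(0.092540, -0.026144)
phase 2: p=0.4686, T=0.594, ωT=1.711967, cosh=2.860180, sinh=2.679670; start (x,ẋ)=(0.092540, -0.026144) → end (x,ẋ)=(-0.631308, -2.979119)

x = -0.6313, ẋ = -2.9791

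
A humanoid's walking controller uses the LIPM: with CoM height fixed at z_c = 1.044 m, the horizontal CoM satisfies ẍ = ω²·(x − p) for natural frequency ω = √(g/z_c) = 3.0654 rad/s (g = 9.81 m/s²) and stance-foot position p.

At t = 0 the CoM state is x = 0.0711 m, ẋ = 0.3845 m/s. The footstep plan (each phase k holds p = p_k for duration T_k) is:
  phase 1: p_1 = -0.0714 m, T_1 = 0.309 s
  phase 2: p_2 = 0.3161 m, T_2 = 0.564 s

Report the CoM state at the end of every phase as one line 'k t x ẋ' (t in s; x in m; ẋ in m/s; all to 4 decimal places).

phase 1: p=-0.0714, T=0.309, ωT=0.947209, cosh=1.483162, sinh=1.095340; start (x,ẋ)=(0.071100, 0.384500) → end (x,ẋ)=(0.277342, 1.048742)
phase 2: p=0.3161, T=0.564, ωT=1.728886, cosh=2.905927, sinh=2.728445; start (x,ẋ)=(0.277342, 1.048742) → end (x,ẋ)=(1.136932, 2.723399)

1 0.3090 0.2773 1.0487
2 0.8730 1.1369 2.7234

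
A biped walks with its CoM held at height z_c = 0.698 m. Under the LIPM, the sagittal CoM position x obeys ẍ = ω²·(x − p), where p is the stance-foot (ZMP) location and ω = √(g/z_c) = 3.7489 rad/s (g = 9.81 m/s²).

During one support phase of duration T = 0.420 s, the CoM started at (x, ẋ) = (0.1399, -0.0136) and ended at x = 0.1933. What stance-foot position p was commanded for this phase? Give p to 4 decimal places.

p = 0.0992

ωT = 3.7489·0.420 = 1.574538; cosh(ωT) = 2.517807, sinh(ωT) = 2.310704
x(T) = p + (x₀−p)·cosh(ωT) + (ẋ₀/ω)·sinh(ωT) ⇒ p·(1 − cosh) = x(T) − x₀·cosh − (ẋ₀/ω)·sinh
numerator   = 0.1933 − (0.1399)·2.517807 − (-0.0136/3.7489)·2.310704 = -0.150559
denominator = 1 − 2.517807 = -1.517807
p = -0.150559 / -1.517807 = 0.0992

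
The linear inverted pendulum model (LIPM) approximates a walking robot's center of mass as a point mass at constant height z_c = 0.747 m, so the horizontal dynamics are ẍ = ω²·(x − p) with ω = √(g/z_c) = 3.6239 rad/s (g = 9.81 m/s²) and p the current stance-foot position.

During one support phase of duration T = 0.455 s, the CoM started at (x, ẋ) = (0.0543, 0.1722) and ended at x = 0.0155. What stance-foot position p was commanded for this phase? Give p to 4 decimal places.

ωT = 3.6239·0.455 = 1.648875; cosh(ωT) = 2.696694, sinh(ωT) = 2.504428
x(T) = p + (x₀−p)·cosh(ωT) + (ẋ₀/ω)·sinh(ωT) ⇒ p·(1 − cosh) = x(T) − x₀·cosh − (ẋ₀/ω)·sinh
numerator   = 0.0155 − (0.0543)·2.696694 − (0.1722/3.6239)·2.504428 = -0.249936
denominator = 1 − 2.696694 = -1.696694
p = -0.249936 / -1.696694 = 0.1473

p = 0.1473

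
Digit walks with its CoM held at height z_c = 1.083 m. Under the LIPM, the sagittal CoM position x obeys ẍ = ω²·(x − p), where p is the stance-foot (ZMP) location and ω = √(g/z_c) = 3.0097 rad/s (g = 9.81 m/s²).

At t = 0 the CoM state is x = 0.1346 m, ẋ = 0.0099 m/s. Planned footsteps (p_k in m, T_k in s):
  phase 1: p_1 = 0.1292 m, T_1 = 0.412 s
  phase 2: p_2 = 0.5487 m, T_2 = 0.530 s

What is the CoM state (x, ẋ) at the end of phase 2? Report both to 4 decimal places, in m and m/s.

x = -0.4537, ẋ = -2.7610

phase 1: p=0.1292, T=0.412, ωT=1.239996, cosh=1.872493, sinh=1.583108; start (x,ẋ)=(0.134600, 0.009900) → end (x,ẋ)=(0.144519, 0.044267)
phase 2: p=0.5487, T=0.530, ωT=1.595141, cosh=2.565952, sinh=2.363072; start (x,ẋ)=(0.144519, 0.044267) → end (x,ẋ)=(-0.453653, -2.761005)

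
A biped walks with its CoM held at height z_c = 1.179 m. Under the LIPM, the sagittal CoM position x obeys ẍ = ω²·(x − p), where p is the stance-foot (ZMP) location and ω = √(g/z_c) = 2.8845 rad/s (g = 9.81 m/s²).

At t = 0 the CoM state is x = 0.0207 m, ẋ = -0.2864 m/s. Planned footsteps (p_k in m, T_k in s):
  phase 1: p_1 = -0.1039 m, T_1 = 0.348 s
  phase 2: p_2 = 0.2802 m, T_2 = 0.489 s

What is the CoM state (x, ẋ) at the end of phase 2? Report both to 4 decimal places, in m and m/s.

phase 1: p=-0.1039, T=0.348, ωT=1.003806, cosh=1.547565, sinh=1.181083; start (x,ẋ)=(0.020700, -0.286400) → end (x,ẋ)=(-0.028342, -0.018731)
phase 2: p=0.2802, T=0.489, ωT=1.410521, cosh=2.171052, sinh=1.927036; start (x,ẋ)=(-0.028342, -0.018731) → end (x,ẋ)=(-0.402175, -1.755710)

x = -0.4022, ẋ = -1.7557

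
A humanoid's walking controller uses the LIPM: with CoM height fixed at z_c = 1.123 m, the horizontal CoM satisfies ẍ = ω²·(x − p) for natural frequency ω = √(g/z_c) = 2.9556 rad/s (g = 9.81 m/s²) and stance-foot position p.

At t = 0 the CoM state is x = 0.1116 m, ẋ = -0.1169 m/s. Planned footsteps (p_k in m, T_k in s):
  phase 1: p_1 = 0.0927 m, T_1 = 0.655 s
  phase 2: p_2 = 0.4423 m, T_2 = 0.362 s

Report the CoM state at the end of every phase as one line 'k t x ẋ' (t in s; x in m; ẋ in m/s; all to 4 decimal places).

1 0.6550 0.0254 -0.2240
2 1.0170 -0.3344 -1.9497

phase 1: p=0.0927, T=0.655, ωT=1.935918, cosh=3.537347, sinh=3.393056; start (x,ẋ)=(0.111600, -0.116900) → end (x,ẋ)=(0.025354, -0.223977)
phase 2: p=0.4423, T=0.362, ωT=1.069927, cosh=1.629100, sinh=1.286067; start (x,ẋ)=(0.025354, -0.223977) → end (x,ẋ)=(-0.334406, -1.949736)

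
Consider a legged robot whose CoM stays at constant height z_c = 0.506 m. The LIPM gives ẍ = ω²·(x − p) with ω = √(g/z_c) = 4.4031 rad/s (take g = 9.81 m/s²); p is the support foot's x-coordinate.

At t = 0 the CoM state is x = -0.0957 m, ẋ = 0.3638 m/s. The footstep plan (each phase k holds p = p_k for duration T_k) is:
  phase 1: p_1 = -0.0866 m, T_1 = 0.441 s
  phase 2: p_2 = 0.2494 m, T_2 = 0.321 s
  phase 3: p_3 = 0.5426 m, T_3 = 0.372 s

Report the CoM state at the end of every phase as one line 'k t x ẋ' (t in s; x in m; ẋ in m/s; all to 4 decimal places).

phase 1: p=-0.0866, T=0.441, ωT=1.941767, cosh=3.557254, sinh=3.413804; start (x,ẋ)=(-0.095700, 0.363800) → end (x,ẋ)=(0.163090, 1.157344)
phase 2: p=0.2494, T=0.321, ωT=1.413395, cosh=2.176601, sinh=1.933285; start (x,ẋ)=(0.163090, 1.157344) → end (x,ẋ)=(0.569696, 1.784365)
phase 3: p=0.5426, T=0.372, ωT=1.637953, cosh=2.669503, sinh=2.475126; start (x,ẋ)=(0.569696, 1.784365) → end (x,ẋ)=(1.617983, 5.058670)

1 0.4410 0.1631 1.1573
2 0.7620 0.5697 1.7844
3 1.1340 1.6180 5.0587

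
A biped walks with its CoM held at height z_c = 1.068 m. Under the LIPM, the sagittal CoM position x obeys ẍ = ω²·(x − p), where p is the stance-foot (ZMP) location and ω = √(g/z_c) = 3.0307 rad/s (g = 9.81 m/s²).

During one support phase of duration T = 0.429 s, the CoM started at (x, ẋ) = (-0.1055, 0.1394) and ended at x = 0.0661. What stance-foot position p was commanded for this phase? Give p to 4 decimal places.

p = -0.2017

ωT = 3.0307·0.429 = 1.300170; cosh(ωT) = 1.971203, sinh(ωT) = 1.698718
x(T) = p + (x₀−p)·cosh(ωT) + (ẋ₀/ω)·sinh(ωT) ⇒ p·(1 − cosh) = x(T) − x₀·cosh − (ẋ₀/ω)·sinh
numerator   = 0.0661 − (-0.1055)·1.971203 − (0.1394/3.0307)·1.698718 = 0.195928
denominator = 1 − 1.971203 = -0.971203
p = 0.195928 / -0.971203 = -0.2017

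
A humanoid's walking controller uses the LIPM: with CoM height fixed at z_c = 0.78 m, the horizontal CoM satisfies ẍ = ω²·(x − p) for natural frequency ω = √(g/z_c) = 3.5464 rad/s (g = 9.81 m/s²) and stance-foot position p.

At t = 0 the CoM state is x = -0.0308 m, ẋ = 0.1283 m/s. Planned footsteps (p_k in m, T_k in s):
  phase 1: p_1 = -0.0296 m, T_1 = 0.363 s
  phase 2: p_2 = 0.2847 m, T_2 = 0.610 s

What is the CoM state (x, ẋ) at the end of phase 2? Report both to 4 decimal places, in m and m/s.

phase 1: p=-0.0296, T=0.363, ωT=1.287343, cosh=1.949575, sinh=1.673572; start (x,ẋ)=(-0.030800, 0.128300) → end (x,ẋ)=(0.028606, 0.243008)
phase 2: p=0.2847, T=0.610, ωT=2.163304, cosh=4.407390, sinh=4.292445; start (x,ẋ)=(0.028606, 0.243008) → end (x,ẋ)=(-0.549876, -2.827413)

x = -0.5499, ẋ = -2.8274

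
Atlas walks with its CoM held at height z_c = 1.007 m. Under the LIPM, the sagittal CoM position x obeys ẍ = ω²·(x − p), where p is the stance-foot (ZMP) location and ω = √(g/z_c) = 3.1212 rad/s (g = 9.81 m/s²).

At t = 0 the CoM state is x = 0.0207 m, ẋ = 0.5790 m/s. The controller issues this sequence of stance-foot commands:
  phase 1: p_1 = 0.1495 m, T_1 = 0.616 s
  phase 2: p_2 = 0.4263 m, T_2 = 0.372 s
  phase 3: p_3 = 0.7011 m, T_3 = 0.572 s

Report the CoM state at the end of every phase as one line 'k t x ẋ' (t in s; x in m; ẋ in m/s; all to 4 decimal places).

phase 1: p=0.1495, T=0.616, ωT=1.922659, cosh=3.492669, sinh=3.346452; start (x,ẋ)=(0.020700, 0.579000) → end (x,ẋ)=(0.320430, 0.676947)
phase 2: p=0.4263, T=0.372, ωT=1.161086, cosh=1.753273, sinh=1.440127; start (x,ẋ)=(0.320430, 0.676947) → end (x,ẋ)=(0.553025, 0.710993)
phase 3: p=0.7011, T=0.572, ωT=1.785326, cosh=3.064634, sinh=2.896892; start (x,ẋ)=(0.553025, 0.710993) → end (x,ẋ)=(0.907200, 0.840069)

1 0.6160 0.3204 0.6769
2 0.9880 0.5530 0.7110
3 1.5600 0.9072 0.8401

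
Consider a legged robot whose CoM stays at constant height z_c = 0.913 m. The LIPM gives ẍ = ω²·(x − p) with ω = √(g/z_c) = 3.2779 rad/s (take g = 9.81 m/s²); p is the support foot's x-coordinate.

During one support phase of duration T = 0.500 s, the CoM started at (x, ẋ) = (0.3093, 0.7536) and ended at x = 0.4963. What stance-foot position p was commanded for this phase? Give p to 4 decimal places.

ωT = 3.2779·0.500 = 1.638950; cosh(ωT) = 2.671972, sinh(ωT) = 2.477788
x(T) = p + (x₀−p)·cosh(ωT) + (ẋ₀/ω)·sinh(ωT) ⇒ p·(1 − cosh) = x(T) − x₀·cosh − (ẋ₀/ω)·sinh
numerator   = 0.4963 − (0.3093)·2.671972 − (0.7536/3.2779)·2.477788 = -0.899792
denominator = 1 − 2.671972 = -1.671972
p = -0.899792 / -1.671972 = 0.5382

p = 0.5382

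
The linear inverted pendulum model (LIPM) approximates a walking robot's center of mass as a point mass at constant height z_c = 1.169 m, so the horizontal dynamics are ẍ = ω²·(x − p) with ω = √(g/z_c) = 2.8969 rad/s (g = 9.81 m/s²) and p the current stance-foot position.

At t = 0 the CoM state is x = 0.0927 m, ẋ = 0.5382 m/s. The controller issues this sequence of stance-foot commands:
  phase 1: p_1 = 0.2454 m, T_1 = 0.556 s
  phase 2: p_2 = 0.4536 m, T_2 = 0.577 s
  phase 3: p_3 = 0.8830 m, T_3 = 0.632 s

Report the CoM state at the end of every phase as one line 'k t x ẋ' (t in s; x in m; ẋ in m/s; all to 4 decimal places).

phase 1: p=0.2454, T=0.556, ωT=1.610676, cosh=2.602974, sinh=2.403222; start (x,ẋ)=(0.092700, 0.538200) → end (x,ẋ)=(0.294408, 0.337840)
phase 2: p=0.4536, T=0.577, ωT=1.671511, cosh=2.754082, sinh=2.566120; start (x,ẋ)=(0.294408, 0.337840) → end (x,ẋ)=(0.314436, -0.252962)
phase 3: p=0.8830, T=0.632, ωT=1.830841, cosh=3.199705, sinh=3.039426; start (x,ẋ)=(0.314436, -0.252962) → end (x,ẋ)=(-1.201646, -5.815565)

1 0.5560 0.2944 0.3378
2 1.1330 0.3144 -0.2530
3 1.7650 -1.2016 -5.8156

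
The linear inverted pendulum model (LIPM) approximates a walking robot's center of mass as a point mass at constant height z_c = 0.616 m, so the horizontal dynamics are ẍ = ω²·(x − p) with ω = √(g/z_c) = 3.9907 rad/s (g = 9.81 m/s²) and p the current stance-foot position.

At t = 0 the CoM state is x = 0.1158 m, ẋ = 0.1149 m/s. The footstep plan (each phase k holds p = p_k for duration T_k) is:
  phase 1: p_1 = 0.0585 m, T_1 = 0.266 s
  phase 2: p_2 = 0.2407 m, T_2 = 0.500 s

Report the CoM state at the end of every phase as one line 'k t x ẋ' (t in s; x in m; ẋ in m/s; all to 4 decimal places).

1 0.2660 0.1879 0.4769
2 0.7660 0.4742 1.0252

phase 1: p=0.0585, T=0.266, ωT=1.061526, cosh=1.618353, sinh=1.272426; start (x,ẋ)=(0.115800, 0.114900) → end (x,ẋ)=(0.187867, 0.476911)
phase 2: p=0.2407, T=0.500, ωT=1.995350, cosh=3.745371, sinh=3.609405; start (x,ẋ)=(0.187867, 0.476911) → end (x,ẋ)=(0.474166, 1.025203)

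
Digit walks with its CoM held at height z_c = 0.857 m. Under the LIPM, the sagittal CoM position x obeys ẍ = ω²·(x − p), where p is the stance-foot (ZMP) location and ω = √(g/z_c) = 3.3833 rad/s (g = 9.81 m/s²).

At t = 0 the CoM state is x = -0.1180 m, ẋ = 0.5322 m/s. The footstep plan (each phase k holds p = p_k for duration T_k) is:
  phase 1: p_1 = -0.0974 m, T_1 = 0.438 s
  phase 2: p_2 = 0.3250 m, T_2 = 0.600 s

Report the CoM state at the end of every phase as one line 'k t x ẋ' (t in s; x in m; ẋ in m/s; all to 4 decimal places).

phase 1: p=-0.0974, T=0.438, ωT=1.481885, cosh=2.314222, sinh=2.087014; start (x,ẋ)=(-0.118000, 0.532200) → end (x,ẋ)=(0.183219, 1.086173)
phase 2: p=0.3250, T=0.600, ωT=2.029980, cosh=3.872636, sinh=3.741298; start (x,ẋ)=(0.183219, 1.086173) → end (x,ẋ)=(0.977036, 2.411691)

1 0.4380 0.1832 1.0862
2 1.0380 0.9770 2.4117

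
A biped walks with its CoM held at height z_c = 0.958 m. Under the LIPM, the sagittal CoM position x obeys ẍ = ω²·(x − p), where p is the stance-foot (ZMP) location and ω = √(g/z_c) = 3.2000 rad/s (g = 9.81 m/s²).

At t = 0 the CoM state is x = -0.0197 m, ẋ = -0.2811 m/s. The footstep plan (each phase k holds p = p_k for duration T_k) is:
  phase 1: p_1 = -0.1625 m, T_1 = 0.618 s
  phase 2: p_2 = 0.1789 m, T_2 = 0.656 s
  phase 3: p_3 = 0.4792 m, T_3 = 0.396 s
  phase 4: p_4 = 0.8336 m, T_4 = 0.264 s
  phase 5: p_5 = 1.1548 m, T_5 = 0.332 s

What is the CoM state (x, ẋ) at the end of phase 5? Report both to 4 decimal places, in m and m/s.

phase 1: p=-0.1625, T=0.618, ωT=1.977600, cosh=3.681891, sinh=3.543490; start (x,ẋ)=(-0.019700, -0.281100) → end (x,ẋ)=(0.052001, 0.584254)
phase 2: p=0.1789, T=0.656, ωT=2.099200, cosh=4.141097, sinh=4.018543; start (x,ẋ)=(0.052001, 0.584254) → end (x,ẋ)=(0.387100, 0.787609)
phase 3: p=0.4792, T=0.396, ωT=1.267200, cosh=1.916258, sinh=1.634639; start (x,ẋ)=(0.387100, 0.787609) → end (x,ẋ)=(0.705042, 1.027500)
phase 4: p=0.8336, T=0.264, ωT=0.844800, cosh=1.378578, sinh=0.948934; start (x,ẋ)=(0.705042, 1.027500) → end (x,ẋ)=(0.961070, 1.026111)
phase 5: p=1.1548, T=0.332, ωT=1.062400, cosh=1.619466, sinh=1.273841; start (x,ẋ)=(0.961070, 1.026111) → end (x,ẋ)=(1.249530, 0.872052)

x = 1.2495, ẋ = 0.8721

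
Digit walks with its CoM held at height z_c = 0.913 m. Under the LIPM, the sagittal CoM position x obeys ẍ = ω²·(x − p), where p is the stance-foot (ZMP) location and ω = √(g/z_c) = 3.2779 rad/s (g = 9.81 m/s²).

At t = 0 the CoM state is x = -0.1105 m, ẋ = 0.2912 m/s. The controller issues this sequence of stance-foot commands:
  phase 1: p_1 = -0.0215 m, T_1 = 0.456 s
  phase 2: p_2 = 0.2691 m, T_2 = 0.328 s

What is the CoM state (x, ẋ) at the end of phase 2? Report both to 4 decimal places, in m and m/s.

phase 1: p=-0.0215, T=0.456, ωT=1.494722, cosh=2.341205, sinh=2.116894; start (x,ẋ)=(-0.110500, 0.291200) → end (x,ẋ)=(-0.041808, 0.064191)
phase 2: p=0.2691, T=0.328, ωT=1.075151, cosh=1.635841, sinh=1.294595; start (x,ẋ)=(-0.041808, 0.064191) → end (x,ẋ)=(-0.214144, -1.214348)

x = -0.2141, ẋ = -1.2143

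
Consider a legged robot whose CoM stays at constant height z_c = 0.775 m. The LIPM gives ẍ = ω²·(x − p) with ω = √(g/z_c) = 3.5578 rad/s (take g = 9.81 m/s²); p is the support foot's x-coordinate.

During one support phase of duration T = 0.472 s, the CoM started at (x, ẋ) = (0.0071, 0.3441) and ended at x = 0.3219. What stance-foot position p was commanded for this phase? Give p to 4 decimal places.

p = -0.0293

ωT = 3.5578·0.472 = 1.679282; cosh(ωT) = 2.774105, sinh(ωT) = 2.587597
x(T) = p + (x₀−p)·cosh(ωT) + (ẋ₀/ω)·sinh(ωT) ⇒ p·(1 − cosh) = x(T) − x₀·cosh − (ẋ₀/ω)·sinh
numerator   = 0.3219 − (0.0071)·2.774105 − (0.3441/3.5578)·2.587597 = 0.051939
denominator = 1 − 2.774105 = -1.774105
p = 0.051939 / -1.774105 = -0.0293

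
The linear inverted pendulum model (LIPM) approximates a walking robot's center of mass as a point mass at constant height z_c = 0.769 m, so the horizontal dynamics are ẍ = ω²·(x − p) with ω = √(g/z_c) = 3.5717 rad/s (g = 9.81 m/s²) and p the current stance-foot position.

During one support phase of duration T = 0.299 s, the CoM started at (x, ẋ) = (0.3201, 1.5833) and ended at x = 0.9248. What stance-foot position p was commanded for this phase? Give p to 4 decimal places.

p = 0.2626

ωT = 3.5717·0.299 = 1.067938; cosh(ωT) = 1.626546, sinh(ωT) = 1.282829
x(T) = p + (x₀−p)·cosh(ωT) + (ẋ₀/ω)·sinh(ωT) ⇒ p·(1 − cosh) = x(T) − x₀·cosh − (ẋ₀/ω)·sinh
numerator   = 0.9248 − (0.3201)·1.626546 − (1.5833/3.5717)·1.282829 = -0.164523
denominator = 1 − 1.626546 = -0.626546
p = -0.164523 / -0.626546 = 0.2626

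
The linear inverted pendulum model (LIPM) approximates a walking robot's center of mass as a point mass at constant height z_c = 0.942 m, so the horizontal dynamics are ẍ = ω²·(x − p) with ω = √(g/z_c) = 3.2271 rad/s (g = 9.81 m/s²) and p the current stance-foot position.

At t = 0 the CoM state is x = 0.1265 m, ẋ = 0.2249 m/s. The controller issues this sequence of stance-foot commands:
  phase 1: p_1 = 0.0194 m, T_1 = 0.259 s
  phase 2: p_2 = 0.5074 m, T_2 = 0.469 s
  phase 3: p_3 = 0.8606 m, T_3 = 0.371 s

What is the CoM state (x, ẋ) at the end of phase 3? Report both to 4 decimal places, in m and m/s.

phase 1: p=0.0194, T=0.259, ωT=0.835819, cosh=1.370111, sinh=0.936591; start (x,ẋ)=(0.126500, 0.224900) → end (x,ẋ)=(0.231411, 0.631845)
phase 2: p=0.5074, T=0.469, ωT=1.513510, cosh=2.381392, sinh=2.161256; start (x,ẋ)=(0.231411, 0.631845) → end (x,ẋ)=(0.273322, -0.420240)
phase 3: p=0.8606, T=0.371, ωT=1.197254, cosh=1.806518, sinh=1.504495; start (x,ẋ)=(0.273322, -0.420240) → end (x,ẋ)=(-0.396248, -3.610500)

x = -0.3962, ẋ = -3.6105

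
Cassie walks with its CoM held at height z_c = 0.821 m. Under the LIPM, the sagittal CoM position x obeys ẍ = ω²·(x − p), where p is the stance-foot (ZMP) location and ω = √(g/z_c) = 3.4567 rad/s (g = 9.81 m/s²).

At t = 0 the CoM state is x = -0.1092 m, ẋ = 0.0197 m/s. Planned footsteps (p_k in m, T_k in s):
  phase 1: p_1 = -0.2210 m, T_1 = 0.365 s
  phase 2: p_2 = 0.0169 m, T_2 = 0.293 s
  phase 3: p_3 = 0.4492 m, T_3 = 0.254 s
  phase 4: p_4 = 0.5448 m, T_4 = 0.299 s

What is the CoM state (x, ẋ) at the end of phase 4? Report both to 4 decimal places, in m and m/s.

phase 1: p=-0.2210, T=0.365, ωT=1.261696, cosh=1.907289, sinh=1.624115; start (x,ẋ)=(-0.109200, 0.019700) → end (x,ẋ)=(0.001491, 0.665228)
phase 2: p=0.0169, T=0.293, ωT=1.012813, cosh=1.558266, sinh=1.195070; start (x,ẋ)=(0.001491, 0.665228) → end (x,ẋ)=(0.222875, 0.972946)
phase 3: p=0.4492, T=0.254, ωT=0.878002, cosh=1.410850, sinh=0.995237; start (x,ẋ)=(0.222875, 0.972946) → end (x,ẋ)=(0.410015, 0.594068)
phase 4: p=0.5448, T=0.299, ωT=1.033553, cosh=1.583389, sinh=1.227648; start (x,ẋ)=(0.410015, 0.594068) → end (x,ẋ)=(0.542367, 0.368667)

x = 0.5424, ẋ = 0.3687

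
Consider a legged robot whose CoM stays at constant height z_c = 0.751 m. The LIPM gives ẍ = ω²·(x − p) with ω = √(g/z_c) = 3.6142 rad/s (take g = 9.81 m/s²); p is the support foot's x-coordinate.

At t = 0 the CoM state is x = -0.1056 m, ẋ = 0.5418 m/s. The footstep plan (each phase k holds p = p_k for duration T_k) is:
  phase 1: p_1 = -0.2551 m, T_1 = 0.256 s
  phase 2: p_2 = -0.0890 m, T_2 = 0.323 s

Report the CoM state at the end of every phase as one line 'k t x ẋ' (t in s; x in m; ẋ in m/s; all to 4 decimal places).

phase 1: p=-0.2551, T=0.256, ωT=0.925235, cosh=1.459450, sinh=1.063012; start (x,ẋ)=(-0.105600, 0.541800) → end (x,ẋ)=(0.122442, 1.365099)
phase 2: p=-0.0890, T=0.323, ωT=1.167387, cosh=1.762381, sinh=1.451202; start (x,ẋ)=(0.122442, 1.365099) → end (x,ẋ)=(0.831768, 3.514827)

1 0.2560 0.1224 1.3651
2 0.5790 0.8318 3.5148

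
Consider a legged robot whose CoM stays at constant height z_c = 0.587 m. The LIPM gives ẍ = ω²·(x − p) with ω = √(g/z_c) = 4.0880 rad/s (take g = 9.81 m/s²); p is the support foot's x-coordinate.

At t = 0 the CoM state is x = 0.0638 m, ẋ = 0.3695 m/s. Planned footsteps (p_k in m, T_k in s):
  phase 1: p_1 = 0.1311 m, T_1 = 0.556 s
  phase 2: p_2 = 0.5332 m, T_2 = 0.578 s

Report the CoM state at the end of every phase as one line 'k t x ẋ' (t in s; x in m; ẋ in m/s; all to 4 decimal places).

1 0.5560 0.2350 0.4913
2 1.1340 -0.4317 -3.7835

phase 1: p=0.1311, T=0.556, ωT=2.272928, cosh=4.905397, sinh=4.802387; start (x,ẋ)=(0.063800, 0.369500) → end (x,ẋ)=(0.235038, 0.491300)
phase 2: p=0.5332, T=0.578, ωT=2.362864, cosh=5.357739, sinh=5.263589; start (x,ẋ)=(0.235038, 0.491300) → end (x,ẋ)=(-0.431692, -3.783465)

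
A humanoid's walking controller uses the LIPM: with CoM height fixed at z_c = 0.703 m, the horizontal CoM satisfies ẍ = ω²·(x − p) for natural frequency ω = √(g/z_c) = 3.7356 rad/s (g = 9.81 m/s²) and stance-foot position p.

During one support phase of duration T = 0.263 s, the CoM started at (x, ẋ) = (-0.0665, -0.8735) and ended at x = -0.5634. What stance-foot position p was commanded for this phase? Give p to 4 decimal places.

ωT = 3.7356·0.263 = 0.982463; cosh(ωT) = 1.522707, sinh(ωT) = 1.148319
x(T) = p + (x₀−p)·cosh(ωT) + (ẋ₀/ω)·sinh(ωT) ⇒ p·(1 − cosh) = x(T) − x₀·cosh − (ẋ₀/ω)·sinh
numerator   = -0.5634 − (-0.0665)·1.522707 − (-0.8735/3.7356)·1.148319 = -0.193627
denominator = 1 − 1.522707 = -0.522707
p = -0.193627 / -0.522707 = 0.3704

p = 0.3704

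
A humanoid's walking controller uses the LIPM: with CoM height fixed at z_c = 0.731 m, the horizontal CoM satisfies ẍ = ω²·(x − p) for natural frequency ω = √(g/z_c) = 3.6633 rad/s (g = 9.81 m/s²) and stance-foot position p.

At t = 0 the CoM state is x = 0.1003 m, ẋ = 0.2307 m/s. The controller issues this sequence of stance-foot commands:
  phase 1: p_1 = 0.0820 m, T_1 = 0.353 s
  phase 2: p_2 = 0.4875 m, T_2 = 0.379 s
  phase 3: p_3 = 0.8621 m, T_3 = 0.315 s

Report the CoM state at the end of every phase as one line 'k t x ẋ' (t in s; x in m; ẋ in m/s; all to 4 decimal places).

phase 1: p=0.0820, T=0.353, ωT=1.293145, cosh=1.959318, sinh=1.684911; start (x,ẋ)=(0.100300, 0.230700) → end (x,ẋ)=(0.223965, 0.564968)
phase 2: p=0.4875, T=0.379, ωT=1.388391, cosh=2.128935, sinh=1.879459; start (x,ẋ)=(0.223965, 0.564968) → end (x,ẋ)=(0.216307, -0.611666)
phase 3: p=0.8621, T=0.315, ωT=1.153940, cosh=1.743025, sinh=1.427634; start (x,ẋ)=(0.216307, -0.611666) → end (x,ẋ)=(-0.501907, -4.443549)

1 0.3530 0.2240 0.5650
2 0.7320 0.2163 -0.6117
3 1.0470 -0.5019 -4.4435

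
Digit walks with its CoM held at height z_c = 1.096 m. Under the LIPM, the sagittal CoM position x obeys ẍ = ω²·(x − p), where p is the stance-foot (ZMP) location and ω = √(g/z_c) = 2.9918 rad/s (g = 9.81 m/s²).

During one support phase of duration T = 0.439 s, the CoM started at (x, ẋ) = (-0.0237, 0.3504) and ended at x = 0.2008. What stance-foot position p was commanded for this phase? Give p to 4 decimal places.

ωT = 2.9918·0.439 = 1.313400; cosh(ωT) = 1.993851, sinh(ωT) = 1.724946
x(T) = p + (x₀−p)·cosh(ωT) + (ẋ₀/ω)·sinh(ωT) ⇒ p·(1 − cosh) = x(T) − x₀·cosh − (ẋ₀/ω)·sinh
numerator   = 0.2008 − (-0.0237)·1.993851 − (0.3504/2.9918)·1.724946 = 0.046028
denominator = 1 − 1.993851 = -0.993851
p = 0.046028 / -0.993851 = -0.0463

p = -0.0463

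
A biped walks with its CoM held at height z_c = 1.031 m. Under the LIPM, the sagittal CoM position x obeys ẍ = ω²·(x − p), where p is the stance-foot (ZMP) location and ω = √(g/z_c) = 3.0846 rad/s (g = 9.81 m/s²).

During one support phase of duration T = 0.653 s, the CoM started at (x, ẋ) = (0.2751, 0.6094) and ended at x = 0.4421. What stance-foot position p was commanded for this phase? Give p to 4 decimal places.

ωT = 3.0846·0.653 = 2.014244; cosh(ωT) = 3.814239, sinh(ωT) = 3.680818
x(T) = p + (x₀−p)·cosh(ωT) + (ẋ₀/ω)·sinh(ωT) ⇒ p·(1 − cosh) = x(T) − x₀·cosh − (ẋ₀/ω)·sinh
numerator   = 0.4421 − (0.2751)·3.814239 − (0.6094/3.0846)·3.680818 = -1.334387
denominator = 1 − 3.814239 = -2.814239
p = -1.334387 / -2.814239 = 0.4742

p = 0.4742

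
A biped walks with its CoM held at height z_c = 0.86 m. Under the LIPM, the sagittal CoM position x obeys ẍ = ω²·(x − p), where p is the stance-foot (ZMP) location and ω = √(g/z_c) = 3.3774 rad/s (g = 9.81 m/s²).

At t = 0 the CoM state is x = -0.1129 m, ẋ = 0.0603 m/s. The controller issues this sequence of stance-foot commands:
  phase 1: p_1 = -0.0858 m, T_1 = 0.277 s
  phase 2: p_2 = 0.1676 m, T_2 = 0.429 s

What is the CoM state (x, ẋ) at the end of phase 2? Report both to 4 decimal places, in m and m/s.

x = -0.4539, ẋ = -1.8842

phase 1: p=-0.0858, T=0.277, ωT=0.935540, cosh=1.470481, sinh=1.078107; start (x,ẋ)=(-0.112900, 0.060300) → end (x,ẋ)=(-0.106402, -0.010006)
phase 2: p=0.1676, T=0.429, ωT=1.448905, cosh=2.246637, sinh=2.011810; start (x,ẋ)=(-0.106402, -0.010006) → end (x,ẋ)=(-0.453943, -1.884236)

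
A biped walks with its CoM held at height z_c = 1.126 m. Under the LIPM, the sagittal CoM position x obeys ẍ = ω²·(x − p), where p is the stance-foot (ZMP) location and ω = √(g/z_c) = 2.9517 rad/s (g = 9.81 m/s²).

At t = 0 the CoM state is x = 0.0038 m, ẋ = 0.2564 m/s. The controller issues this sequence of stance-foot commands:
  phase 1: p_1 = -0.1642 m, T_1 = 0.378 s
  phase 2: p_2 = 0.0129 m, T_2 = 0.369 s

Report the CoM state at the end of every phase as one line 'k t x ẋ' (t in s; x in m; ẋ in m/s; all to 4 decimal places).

1 0.3780 0.2380 1.1087
2 0.7470 0.8802 2.7094

phase 1: p=-0.1642, T=0.378, ωT=1.115743, cosh=1.689753, sinh=1.362081; start (x,ẋ)=(0.003800, 0.256400) → end (x,ẋ)=(0.237996, 1.108689)
phase 2: p=0.0129, T=0.369, ωT=1.089177, cosh=1.654161, sinh=1.317667; start (x,ẋ)=(0.237996, 1.108689) → end (x,ẋ)=(0.880174, 2.709428)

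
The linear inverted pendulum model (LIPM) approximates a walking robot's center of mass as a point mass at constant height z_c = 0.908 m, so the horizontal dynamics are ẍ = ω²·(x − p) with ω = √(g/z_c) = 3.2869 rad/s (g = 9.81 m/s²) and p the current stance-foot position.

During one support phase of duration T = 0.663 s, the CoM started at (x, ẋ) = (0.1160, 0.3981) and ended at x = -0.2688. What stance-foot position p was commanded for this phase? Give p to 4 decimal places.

ωT = 3.2869·0.663 = 2.179215; cosh(ωT) = 4.476246, sinh(ωT) = 4.363116
x(T) = p + (x₀−p)·cosh(ωT) + (ẋ₀/ω)·sinh(ωT) ⇒ p·(1 − cosh) = x(T) − x₀·cosh − (ẋ₀/ω)·sinh
numerator   = -0.2688 − (0.1160)·4.476246 − (0.3981/3.2869)·4.363116 = -1.316493
denominator = 1 − 4.476246 = -3.476246
p = -1.316493 / -3.476246 = 0.3787

p = 0.3787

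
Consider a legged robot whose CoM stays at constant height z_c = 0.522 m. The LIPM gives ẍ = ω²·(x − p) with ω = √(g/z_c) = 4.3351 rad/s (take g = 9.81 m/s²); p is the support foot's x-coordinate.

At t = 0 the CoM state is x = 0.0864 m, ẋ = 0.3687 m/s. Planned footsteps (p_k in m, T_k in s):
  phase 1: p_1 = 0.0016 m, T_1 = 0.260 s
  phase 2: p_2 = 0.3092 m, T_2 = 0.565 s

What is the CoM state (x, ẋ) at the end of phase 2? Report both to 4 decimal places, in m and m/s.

x = 1.5506, ẋ = 5.4968

phase 1: p=0.0016, T=0.260, ωT=1.127126, cosh=1.705368, sinh=1.381405; start (x,ẋ)=(0.086400, 0.368700) → end (x,ẋ)=(0.263704, 1.136596)
phase 2: p=0.3092, T=0.565, ωT=2.449331, cosh=5.833477, sinh=5.747126; start (x,ẋ)=(0.263704, 1.136596) → end (x,ẋ)=(1.550605, 5.496793)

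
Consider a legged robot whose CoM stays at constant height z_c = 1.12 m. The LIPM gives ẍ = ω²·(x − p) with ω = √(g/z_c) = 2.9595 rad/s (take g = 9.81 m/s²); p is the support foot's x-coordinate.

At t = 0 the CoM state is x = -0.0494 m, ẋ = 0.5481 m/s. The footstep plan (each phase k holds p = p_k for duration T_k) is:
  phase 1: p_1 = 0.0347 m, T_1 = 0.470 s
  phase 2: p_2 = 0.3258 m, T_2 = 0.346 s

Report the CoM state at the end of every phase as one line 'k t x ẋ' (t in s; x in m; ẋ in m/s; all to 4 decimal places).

phase 1: p=0.0347, T=0.470, ωT=1.390965, cosh=2.133781, sinh=1.884946; start (x,ẋ)=(-0.049400, 0.548100) → end (x,ẋ)=(0.204341, 0.700374)
phase 2: p=0.3258, T=0.346, ωT=1.023987, cosh=1.571717, sinh=1.212557; start (x,ẋ)=(0.204341, 0.700374) → end (x,ẋ)=(0.421856, 0.664927)

1 0.4700 0.2043 0.7004
2 0.8160 0.4219 0.6649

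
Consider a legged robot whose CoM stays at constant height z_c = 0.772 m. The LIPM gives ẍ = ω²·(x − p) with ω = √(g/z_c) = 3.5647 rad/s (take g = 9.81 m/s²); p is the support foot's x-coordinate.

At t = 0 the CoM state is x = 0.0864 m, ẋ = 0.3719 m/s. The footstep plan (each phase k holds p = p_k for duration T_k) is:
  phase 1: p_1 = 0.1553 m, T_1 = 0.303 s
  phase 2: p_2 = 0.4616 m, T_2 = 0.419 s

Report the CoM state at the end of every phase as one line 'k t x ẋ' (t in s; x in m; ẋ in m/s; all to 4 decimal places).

phase 1: p=0.1553, T=0.303, ωT=1.080104, cosh=1.642273, sinh=1.302713; start (x,ẋ)=(0.086400, 0.371900) → end (x,ẋ)=(0.178058, 0.290805)
phase 2: p=0.4616, T=0.419, ωT=1.493609, cosh=2.338850, sinh=2.114289; start (x,ẋ)=(0.178058, 0.290805) → end (x,ẋ)=(-0.029082, -1.456856)

1 0.3030 0.1781 0.2908
2 0.7220 -0.0291 -1.4569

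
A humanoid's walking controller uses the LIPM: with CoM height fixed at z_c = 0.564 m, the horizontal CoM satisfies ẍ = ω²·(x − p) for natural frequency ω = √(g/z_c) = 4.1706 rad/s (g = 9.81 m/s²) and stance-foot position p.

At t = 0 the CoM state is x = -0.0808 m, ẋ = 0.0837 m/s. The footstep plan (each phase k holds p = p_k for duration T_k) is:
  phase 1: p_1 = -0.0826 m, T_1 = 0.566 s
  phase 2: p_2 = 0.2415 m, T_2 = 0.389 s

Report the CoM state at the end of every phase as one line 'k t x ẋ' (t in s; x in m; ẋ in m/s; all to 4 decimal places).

1 0.5660 0.0324 0.4869
2 0.9550 -0.0246 -0.8413

phase 1: p=-0.0826, T=0.566, ωT=2.360560, cosh=5.345624, sinh=5.251256; start (x,ẋ)=(-0.080800, 0.083700) → end (x,ẋ)=(0.032410, 0.486850)
phase 2: p=0.2415, T=0.389, ωT=1.622363, cosh=2.631239, sinh=2.433808; start (x,ẋ)=(0.032410, 0.486850) → end (x,ẋ)=(-0.024558, -0.841337)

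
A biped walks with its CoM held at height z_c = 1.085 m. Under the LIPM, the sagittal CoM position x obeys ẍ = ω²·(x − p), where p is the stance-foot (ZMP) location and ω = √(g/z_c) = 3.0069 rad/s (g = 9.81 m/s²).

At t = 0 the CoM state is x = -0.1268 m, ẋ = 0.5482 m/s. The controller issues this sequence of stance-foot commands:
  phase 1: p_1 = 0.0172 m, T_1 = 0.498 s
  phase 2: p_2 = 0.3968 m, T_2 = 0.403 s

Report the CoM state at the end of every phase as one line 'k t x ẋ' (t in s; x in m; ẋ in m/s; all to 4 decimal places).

phase 1: p=0.0172, T=0.498, ωT=1.497436, cosh=2.346958, sinh=2.123255; start (x,ẋ)=(-0.126800, 0.548200) → end (x,ẋ)=(0.066337, 0.367247)
phase 2: p=0.3968, T=0.403, ωT=1.211781, cosh=1.828564, sinh=1.530897; start (x,ẋ)=(0.066337, 0.367247) → end (x,ẋ)=(-0.020497, -0.849671)

1 0.4980 0.0663 0.3672
2 0.9010 -0.0205 -0.8497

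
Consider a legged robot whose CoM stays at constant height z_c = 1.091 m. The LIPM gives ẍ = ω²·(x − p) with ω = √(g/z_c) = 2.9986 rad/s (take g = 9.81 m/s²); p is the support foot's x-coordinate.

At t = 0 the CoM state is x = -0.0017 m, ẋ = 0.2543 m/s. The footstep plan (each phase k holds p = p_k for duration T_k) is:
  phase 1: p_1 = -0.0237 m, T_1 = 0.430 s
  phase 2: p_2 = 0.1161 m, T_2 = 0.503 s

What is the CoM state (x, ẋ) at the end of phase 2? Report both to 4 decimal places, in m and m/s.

phase 1: p=-0.0237, T=0.430, ωT=1.289398, cosh=1.953018, sinh=1.677582; start (x,ẋ)=(-0.001700, 0.254300) → end (x,ẋ)=(0.161536, 0.607321)
phase 2: p=0.1161, T=0.503, ωT=1.508296, cosh=2.370155, sinh=2.148868; start (x,ẋ)=(0.161536, 0.607321) → end (x,ẋ)=(0.659011, 1.732216)

x = 0.6590, ẋ = 1.7322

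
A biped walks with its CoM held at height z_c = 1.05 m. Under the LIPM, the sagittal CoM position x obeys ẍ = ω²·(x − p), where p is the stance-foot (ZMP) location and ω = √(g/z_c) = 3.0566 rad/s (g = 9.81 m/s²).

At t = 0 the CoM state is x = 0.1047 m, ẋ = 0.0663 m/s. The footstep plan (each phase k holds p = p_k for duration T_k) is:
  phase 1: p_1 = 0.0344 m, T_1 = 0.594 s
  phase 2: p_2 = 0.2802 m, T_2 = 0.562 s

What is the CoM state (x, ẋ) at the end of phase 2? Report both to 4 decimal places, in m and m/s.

phase 1: p=0.0344, T=0.594, ωT=1.815620, cosh=3.153812, sinh=2.991075; start (x,ẋ)=(0.104700, 0.066300) → end (x,ẋ)=(0.320992, 0.851817)
phase 2: p=0.2802, T=0.562, ωT=1.717809, cosh=2.875883, sinh=2.696424; start (x,ẋ)=(0.320992, 0.851817) → end (x,ẋ)=(1.148955, 2.785927)

x = 1.1490, ẋ = 2.7859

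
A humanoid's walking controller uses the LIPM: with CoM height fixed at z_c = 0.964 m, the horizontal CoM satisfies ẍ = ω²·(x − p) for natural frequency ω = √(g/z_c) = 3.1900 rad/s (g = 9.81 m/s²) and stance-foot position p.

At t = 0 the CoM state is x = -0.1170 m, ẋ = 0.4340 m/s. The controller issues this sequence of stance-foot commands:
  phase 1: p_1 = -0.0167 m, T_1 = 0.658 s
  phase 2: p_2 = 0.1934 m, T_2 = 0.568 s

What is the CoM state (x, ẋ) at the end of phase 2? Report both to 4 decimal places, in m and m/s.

phase 1: p=-0.0167, T=0.658, ωT=2.099020, cosh=4.140374, sinh=4.017797; start (x,ẋ)=(-0.117000, 0.434000) → end (x,ẋ)=(0.114642, 0.511400)
phase 2: p=0.1934, T=0.568, ωT=1.811920, cosh=3.142765, sinh=2.979425; start (x,ẋ)=(0.114642, 0.511400) → end (x,ẋ)=(0.423525, 0.858669)

x = 0.4235, ẋ = 0.8587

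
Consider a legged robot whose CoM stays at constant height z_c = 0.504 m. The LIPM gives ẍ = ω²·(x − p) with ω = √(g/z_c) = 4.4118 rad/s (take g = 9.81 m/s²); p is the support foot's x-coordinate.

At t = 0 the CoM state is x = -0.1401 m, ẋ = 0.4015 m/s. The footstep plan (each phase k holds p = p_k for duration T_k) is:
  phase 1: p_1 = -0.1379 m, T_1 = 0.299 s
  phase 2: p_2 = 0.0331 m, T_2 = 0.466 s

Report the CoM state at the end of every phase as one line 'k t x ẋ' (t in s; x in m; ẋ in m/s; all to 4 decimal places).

1 0.2990 0.0157 0.7877
2 0.7650 0.6502 2.8330

phase 1: p=-0.1379, T=0.299, ωT=1.319128, cosh=2.003764, sinh=1.736395; start (x,ẋ)=(-0.140100, 0.401500) → end (x,ẋ)=(0.015714, 0.787658)
phase 2: p=0.0331, T=0.466, ωT=2.055899, cosh=3.970918, sinh=3.842940; start (x,ẋ)=(0.015714, 0.787658) → end (x,ẋ)=(0.650158, 2.832957)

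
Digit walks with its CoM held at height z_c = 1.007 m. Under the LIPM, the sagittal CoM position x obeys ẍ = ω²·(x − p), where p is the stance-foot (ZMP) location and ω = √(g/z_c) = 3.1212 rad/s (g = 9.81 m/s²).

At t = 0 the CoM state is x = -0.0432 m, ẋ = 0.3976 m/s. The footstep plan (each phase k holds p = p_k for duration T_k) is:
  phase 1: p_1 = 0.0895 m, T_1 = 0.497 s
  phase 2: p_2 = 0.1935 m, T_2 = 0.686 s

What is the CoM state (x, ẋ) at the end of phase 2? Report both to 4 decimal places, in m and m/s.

x = -0.3650, ẋ = -1.6847

phase 1: p=0.0895, T=0.497, ωT=1.551236, cosh=2.464642, sinh=2.252657; start (x,ẋ)=(-0.043200, 0.397600) → end (x,ẋ)=(0.049401, 0.046929)
phase 2: p=0.1935, T=0.686, ωT=2.141143, cosh=4.313340, sinh=4.195820; start (x,ẋ)=(0.049401, 0.046929) → end (x,ẋ)=(-0.364962, -1.684699)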